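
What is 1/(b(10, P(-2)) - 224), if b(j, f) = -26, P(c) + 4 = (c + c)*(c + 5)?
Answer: -1/250 ≈ -0.0040000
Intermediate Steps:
P(c) = -4 + 2*c*(5 + c) (P(c) = -4 + (c + c)*(c + 5) = -4 + (2*c)*(5 + c) = -4 + 2*c*(5 + c))
1/(b(10, P(-2)) - 224) = 1/(-26 - 224) = 1/(-250) = -1/250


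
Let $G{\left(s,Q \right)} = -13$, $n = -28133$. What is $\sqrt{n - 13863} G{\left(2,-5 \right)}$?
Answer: $- 26 i \sqrt{10499} \approx - 2664.1 i$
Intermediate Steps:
$\sqrt{n - 13863} G{\left(2,-5 \right)} = \sqrt{-28133 - 13863} \left(-13\right) = \sqrt{-41996} \left(-13\right) = 2 i \sqrt{10499} \left(-13\right) = - 26 i \sqrt{10499}$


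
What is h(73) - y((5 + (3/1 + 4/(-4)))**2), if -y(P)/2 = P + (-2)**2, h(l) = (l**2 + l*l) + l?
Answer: 10837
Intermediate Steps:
h(l) = l + 2*l**2 (h(l) = (l**2 + l**2) + l = 2*l**2 + l = l + 2*l**2)
y(P) = -8 - 2*P (y(P) = -2*(P + (-2)**2) = -2*(P + 4) = -2*(4 + P) = -8 - 2*P)
h(73) - y((5 + (3/1 + 4/(-4)))**2) = 73*(1 + 2*73) - (-8 - 2*(5 + (3/1 + 4/(-4)))**2) = 73*(1 + 146) - (-8 - 2*(5 + (3*1 + 4*(-1/4)))**2) = 73*147 - (-8 - 2*(5 + (3 - 1))**2) = 10731 - (-8 - 2*(5 + 2)**2) = 10731 - (-8 - 2*7**2) = 10731 - (-8 - 2*49) = 10731 - (-8 - 98) = 10731 - 1*(-106) = 10731 + 106 = 10837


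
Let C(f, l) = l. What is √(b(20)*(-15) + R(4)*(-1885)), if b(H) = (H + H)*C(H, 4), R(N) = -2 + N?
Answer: I*√6170 ≈ 78.549*I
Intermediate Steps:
b(H) = 8*H (b(H) = (H + H)*4 = (2*H)*4 = 8*H)
√(b(20)*(-15) + R(4)*(-1885)) = √((8*20)*(-15) + (-2 + 4)*(-1885)) = √(160*(-15) + 2*(-1885)) = √(-2400 - 3770) = √(-6170) = I*√6170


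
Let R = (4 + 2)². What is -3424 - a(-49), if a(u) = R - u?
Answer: -3509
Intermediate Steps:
R = 36 (R = 6² = 36)
a(u) = 36 - u
-3424 - a(-49) = -3424 - (36 - 1*(-49)) = -3424 - (36 + 49) = -3424 - 1*85 = -3424 - 85 = -3509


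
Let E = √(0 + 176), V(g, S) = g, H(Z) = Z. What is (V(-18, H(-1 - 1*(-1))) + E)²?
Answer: 500 - 144*√11 ≈ 22.406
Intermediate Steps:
E = 4*√11 (E = √176 = 4*√11 ≈ 13.266)
(V(-18, H(-1 - 1*(-1))) + E)² = (-18 + 4*√11)²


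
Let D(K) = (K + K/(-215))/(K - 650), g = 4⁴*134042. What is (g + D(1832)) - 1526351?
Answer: 4166258369089/127065 ≈ 3.2788e+7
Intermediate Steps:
g = 34314752 (g = 256*134042 = 34314752)
D(K) = 214*K/(215*(-650 + K)) (D(K) = (K + K*(-1/215))/(-650 + K) = (K - K/215)/(-650 + K) = (214*K/215)/(-650 + K) = 214*K/(215*(-650 + K)))
(g + D(1832)) - 1526351 = (34314752 + (214/215)*1832/(-650 + 1832)) - 1526351 = (34314752 + (214/215)*1832/1182) - 1526351 = (34314752 + (214/215)*1832*(1/1182)) - 1526351 = (34314752 + 196024/127065) - 1526351 = 4360204158904/127065 - 1526351 = 4166258369089/127065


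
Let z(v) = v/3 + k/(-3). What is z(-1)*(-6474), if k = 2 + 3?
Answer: 12948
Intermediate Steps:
k = 5
z(v) = -5/3 + v/3 (z(v) = v/3 + 5/(-3) = v*(1/3) + 5*(-1/3) = v/3 - 5/3 = -5/3 + v/3)
z(-1)*(-6474) = (-5/3 + (1/3)*(-1))*(-6474) = (-5/3 - 1/3)*(-6474) = -2*(-6474) = 12948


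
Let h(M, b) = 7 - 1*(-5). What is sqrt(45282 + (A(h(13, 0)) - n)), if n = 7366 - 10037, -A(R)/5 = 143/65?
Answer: sqrt(47942) ≈ 218.96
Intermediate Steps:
h(M, b) = 12 (h(M, b) = 7 + 5 = 12)
A(R) = -11 (A(R) = -715/65 = -5*11/5 = -11)
n = -2671
sqrt(45282 + (A(h(13, 0)) - n)) = sqrt(45282 + (-11 - 1*(-2671))) = sqrt(45282 + (-11 + 2671)) = sqrt(45282 + 2660) = sqrt(47942)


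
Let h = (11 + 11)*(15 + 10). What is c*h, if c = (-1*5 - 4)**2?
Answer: 44550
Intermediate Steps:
h = 550 (h = 22*25 = 550)
c = 81 (c = (-5 - 4)**2 = (-9)**2 = 81)
c*h = 81*550 = 44550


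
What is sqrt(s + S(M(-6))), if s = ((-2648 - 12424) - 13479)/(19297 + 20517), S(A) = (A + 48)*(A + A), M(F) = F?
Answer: I*sqrt(800054645898)/39814 ≈ 22.466*I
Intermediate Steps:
S(A) = 2*A*(48 + A) (S(A) = (48 + A)*(2*A) = 2*A*(48 + A))
s = -28551/39814 (s = (-15072 - 13479)/39814 = -28551*1/39814 = -28551/39814 ≈ -0.71711)
sqrt(s + S(M(-6))) = sqrt(-28551/39814 + 2*(-6)*(48 - 6)) = sqrt(-28551/39814 + 2*(-6)*42) = sqrt(-28551/39814 - 504) = sqrt(-20094807/39814) = I*sqrt(800054645898)/39814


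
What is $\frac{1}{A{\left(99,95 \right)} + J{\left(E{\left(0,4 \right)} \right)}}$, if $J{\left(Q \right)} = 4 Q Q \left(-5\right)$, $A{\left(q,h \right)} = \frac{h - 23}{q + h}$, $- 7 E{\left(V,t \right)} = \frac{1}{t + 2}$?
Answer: $\frac{42777}{15391} \approx 2.7794$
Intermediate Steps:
$E{\left(V,t \right)} = - \frac{1}{7 \left(2 + t\right)}$ ($E{\left(V,t \right)} = - \frac{1}{7 \left(t + 2\right)} = - \frac{1}{7 \left(2 + t\right)}$)
$A{\left(q,h \right)} = \frac{-23 + h}{h + q}$
$J{\left(Q \right)} = - 20 Q^{2}$ ($J{\left(Q \right)} = 4 Q^{2} \left(-5\right) = - 20 Q^{2}$)
$\frac{1}{A{\left(99,95 \right)} + J{\left(E{\left(0,4 \right)} \right)}} = \frac{1}{\frac{-23 + 95}{95 + 99} - 20 \left(- \frac{1}{14 + 7 \cdot 4}\right)^{2}} = \frac{1}{\frac{1}{194} \cdot 72 - 20 \left(- \frac{1}{14 + 28}\right)^{2}} = \frac{1}{\frac{1}{194} \cdot 72 - 20 \left(- \frac{1}{42}\right)^{2}} = \frac{1}{\frac{36}{97} - 20 \left(\left(-1\right) \frac{1}{42}\right)^{2}} = \frac{1}{\frac{36}{97} - 20 \left(- \frac{1}{42}\right)^{2}} = \frac{1}{\frac{36}{97} - \frac{5}{441}} = \frac{1}{\frac{15391}{42777}} = \frac{42777}{15391}$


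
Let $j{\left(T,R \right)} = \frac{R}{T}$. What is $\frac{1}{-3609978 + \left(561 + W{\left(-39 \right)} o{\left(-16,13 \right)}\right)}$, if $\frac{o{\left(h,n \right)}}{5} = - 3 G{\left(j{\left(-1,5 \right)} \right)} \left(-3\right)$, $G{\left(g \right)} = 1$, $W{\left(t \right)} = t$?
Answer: $- \frac{1}{3611172} \approx -2.7692 \cdot 10^{-7}$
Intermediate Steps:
$o{\left(h,n \right)} = 45$ ($o{\left(h,n \right)} = 5 \left(-3\right) 1 \left(-3\right) = 5 \left(\left(-3\right) \left(-3\right)\right) = 5 \cdot 9 = 45$)
$\frac{1}{-3609978 + \left(561 + W{\left(-39 \right)} o{\left(-16,13 \right)}\right)} = \frac{1}{-3609978 + \left(561 - 1755\right)} = \frac{1}{-3609978 - 1194} = \frac{1}{-3611172} = - \frac{1}{3611172}$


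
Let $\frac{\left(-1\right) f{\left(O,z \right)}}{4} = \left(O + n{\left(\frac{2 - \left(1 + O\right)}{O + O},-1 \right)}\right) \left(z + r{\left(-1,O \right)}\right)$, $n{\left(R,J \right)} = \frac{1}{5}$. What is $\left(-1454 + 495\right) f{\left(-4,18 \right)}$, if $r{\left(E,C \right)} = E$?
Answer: $- \frac{1239028}{5} \approx -2.4781 \cdot 10^{5}$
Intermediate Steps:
$n{\left(R,J \right)} = \frac{1}{5}$
$f{\left(O,z \right)} = - 4 \left(-1 + z\right) \left(\frac{1}{5} + O\right)$ ($f{\left(O,z \right)} = - 4 \left(O + \frac{1}{5}\right) \left(z - 1\right) = - 4 \left(\frac{1}{5} + O\right) \left(-1 + z\right) = - 4 \left(-1 + z\right) \left(\frac{1}{5} + O\right)$)
$\left(-1454 + 495\right) f{\left(-4,18 \right)} = \left(-1454 + 495\right) \left(\frac{4}{5} + 4 \left(-4\right) - \frac{72}{5} - \left(-16\right) 18\right) = - 959 \left(\frac{4}{5} - 16 - \frac{72}{5} + 288\right) = \left(-959\right) \frac{1292}{5} = - \frac{1239028}{5}$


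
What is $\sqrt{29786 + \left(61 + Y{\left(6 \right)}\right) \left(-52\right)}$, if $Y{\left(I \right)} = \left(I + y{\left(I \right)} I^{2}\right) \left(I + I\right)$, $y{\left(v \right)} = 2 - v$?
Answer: $\sqrt{112726} \approx 335.75$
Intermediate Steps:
$Y{\left(I \right)} = 2 I \left(I + I^{2} \left(2 - I\right)\right)$ ($Y{\left(I \right)} = \left(I + \left(2 - I\right) I^{2}\right) \left(I + I\right) = \left(I + I^{2} \left(2 - I\right)\right) 2 I = 2 I \left(I + I^{2} \left(2 - I\right)\right)$)
$\sqrt{29786 + \left(61 + Y{\left(6 \right)}\right) \left(-52\right)} = \sqrt{29786 + \left(61 + 2 \cdot 6^{2} \left(1 - 6 \left(-2 + 6\right)\right)\right) \left(-52\right)} = \sqrt{29786 + \left(61 + 2 \cdot 36 \left(1 - 6 \cdot 4\right)\right) \left(-52\right)} = \sqrt{29786 + \left(61 + 2 \cdot 36 \left(1 - 24\right)\right) \left(-52\right)} = \sqrt{29786 + \left(61 + 2 \cdot 36 \left(-23\right)\right) \left(-52\right)} = \sqrt{29786 + \left(61 - 1656\right) \left(-52\right)} = \sqrt{29786 - -82940} = \sqrt{29786 + 82940} = \sqrt{112726}$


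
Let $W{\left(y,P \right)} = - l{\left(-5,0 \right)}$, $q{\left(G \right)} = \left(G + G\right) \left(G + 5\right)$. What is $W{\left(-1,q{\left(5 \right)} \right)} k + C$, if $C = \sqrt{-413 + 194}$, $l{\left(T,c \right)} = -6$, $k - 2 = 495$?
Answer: $2982 + i \sqrt{219} \approx 2982.0 + 14.799 i$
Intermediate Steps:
$k = 497$ ($k = 2 + 495 = 497$)
$q{\left(G \right)} = 2 G \left(5 + G\right)$
$W{\left(y,P \right)} = 6$ ($W{\left(y,P \right)} = \left(-1\right) \left(-6\right) = 6$)
$C = i \sqrt{219}$ ($C = \sqrt{-219} = i \sqrt{219} \approx 14.799 i$)
$W{\left(-1,q{\left(5 \right)} \right)} k + C = 6 \cdot 497 + i \sqrt{219} = 2982 + i \sqrt{219}$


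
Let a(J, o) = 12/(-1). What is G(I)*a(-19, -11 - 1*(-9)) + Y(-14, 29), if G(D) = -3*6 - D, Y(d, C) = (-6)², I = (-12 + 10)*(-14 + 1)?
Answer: 564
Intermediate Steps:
a(J, o) = -12 (a(J, o) = 12*(-1) = -12)
I = 26 (I = -2*(-13) = 26)
Y(d, C) = 36
G(D) = -18 - D
G(I)*a(-19, -11 - 1*(-9)) + Y(-14, 29) = (-18 - 1*26)*(-12) + 36 = (-18 - 26)*(-12) + 36 = -44*(-12) + 36 = 528 + 36 = 564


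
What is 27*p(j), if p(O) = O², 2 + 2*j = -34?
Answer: 8748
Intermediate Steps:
j = -18 (j = -1 + (½)*(-34) = -1 - 17 = -18)
27*p(j) = 27*(-18)² = 27*324 = 8748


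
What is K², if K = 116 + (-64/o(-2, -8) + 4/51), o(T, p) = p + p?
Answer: 37503376/2601 ≈ 14419.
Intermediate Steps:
o(T, p) = 2*p
K = 6124/51 (K = 116 + (-64/(2*(-8)) + 4/51) = 116 + (-64/(-16) + 4*(1/51)) = 116 + (-64*(-1/16) + 4/51) = 116 + (4 + 4/51) = 116 + 208/51 = 6124/51 ≈ 120.08)
K² = (6124/51)² = 37503376/2601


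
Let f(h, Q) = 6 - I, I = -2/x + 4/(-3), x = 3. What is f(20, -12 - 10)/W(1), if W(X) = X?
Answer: 8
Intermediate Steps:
I = -2 (I = -2/3 + 4/(-3) = -2*⅓ + 4*(-⅓) = -⅔ - 4/3 = -2)
f(h, Q) = 8 (f(h, Q) = 6 - 1*(-2) = 6 + 2 = 8)
f(20, -12 - 10)/W(1) = 8/1 = 8*1 = 8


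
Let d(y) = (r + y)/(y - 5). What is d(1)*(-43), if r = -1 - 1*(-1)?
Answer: 43/4 ≈ 10.750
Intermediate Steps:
r = 0 (r = -1 + 1 = 0)
d(y) = y/(-5 + y) (d(y) = (0 + y)/(y - 5) = y/(-5 + y))
d(1)*(-43) = (1/(-5 + 1))*(-43) = (1/(-4))*(-43) = (1*(-1/4))*(-43) = -1/4*(-43) = 43/4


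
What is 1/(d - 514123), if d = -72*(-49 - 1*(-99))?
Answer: -1/517723 ≈ -1.9315e-6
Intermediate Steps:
d = -3600 (d = -72*(-49 + 99) = -72*50 = -6*600 = -3600)
1/(d - 514123) = 1/(-3600 - 514123) = 1/(-517723) = -1/517723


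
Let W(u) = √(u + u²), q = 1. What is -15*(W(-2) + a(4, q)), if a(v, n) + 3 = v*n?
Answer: -15 - 15*√2 ≈ -36.213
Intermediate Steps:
a(v, n) = -3 + n*v (a(v, n) = -3 + v*n = -3 + n*v)
-15*(W(-2) + a(4, q)) = -15*(√(-2*(1 - 2)) + (-3 + 1*4)) = -15*(√(-2*(-1)) + (-3 + 4)) = -15*(√2 + 1) = -15*(1 + √2) = -15 - 15*√2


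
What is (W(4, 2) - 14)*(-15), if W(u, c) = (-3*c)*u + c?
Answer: 540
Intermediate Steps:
W(u, c) = c - 3*c*u (W(u, c) = -3*c*u + c = c - 3*c*u)
(W(4, 2) - 14)*(-15) = (2*(1 - 3*4) - 14)*(-15) = (2*(1 - 12) - 14)*(-15) = (2*(-11) - 14)*(-15) = (-22 - 14)*(-15) = -36*(-15) = 540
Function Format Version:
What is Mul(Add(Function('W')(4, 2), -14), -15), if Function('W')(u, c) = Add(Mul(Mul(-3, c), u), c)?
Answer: 540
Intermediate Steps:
Function('W')(u, c) = Add(c, Mul(-3, c, u)) (Function('W')(u, c) = Add(Mul(-3, c, u), c) = Add(c, Mul(-3, c, u)))
Mul(Add(Function('W')(4, 2), -14), -15) = Mul(Add(Mul(2, Add(1, Mul(-3, 4))), -14), -15) = Mul(Add(Mul(2, Add(1, -12)), -14), -15) = Mul(Add(Mul(2, -11), -14), -15) = Mul(Add(-22, -14), -15) = Mul(-36, -15) = 540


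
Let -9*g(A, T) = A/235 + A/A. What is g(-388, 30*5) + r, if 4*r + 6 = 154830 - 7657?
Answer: 34584313/940 ≈ 36792.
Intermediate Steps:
g(A, T) = -⅑ - A/2115 (g(A, T) = -(A/235 + A/A)/9 = -(A*(1/235) + 1)/9 = -(A/235 + 1)/9 = -(1 + A/235)/9 = -⅑ - A/2115)
r = 147167/4 (r = -3/2 + (154830 - 7657)/4 = -3/2 + (¼)*147173 = -3/2 + 147173/4 = 147167/4 ≈ 36792.)
g(-388, 30*5) + r = (-⅑ - 1/2115*(-388)) + 147167/4 = (-⅑ + 388/2115) + 147167/4 = 17/235 + 147167/4 = 34584313/940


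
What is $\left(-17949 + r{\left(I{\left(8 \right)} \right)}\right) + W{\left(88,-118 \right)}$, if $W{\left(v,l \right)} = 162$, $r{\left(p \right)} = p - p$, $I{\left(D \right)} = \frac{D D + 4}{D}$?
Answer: $-17787$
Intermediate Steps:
$I{\left(D \right)} = \frac{4 + D^{2}}{D}$ ($I{\left(D \right)} = \frac{D^{2} + 4}{D} = \frac{4 + D^{2}}{D}$)
$r{\left(p \right)} = 0$
$\left(-17949 + r{\left(I{\left(8 \right)} \right)}\right) + W{\left(88,-118 \right)} = \left(-17949 + 0\right) + 162 = -17949 + 162 = -17787$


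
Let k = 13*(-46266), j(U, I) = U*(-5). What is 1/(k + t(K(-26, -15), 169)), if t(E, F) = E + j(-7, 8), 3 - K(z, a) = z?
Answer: -1/601394 ≈ -1.6628e-6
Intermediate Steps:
j(U, I) = -5*U
K(z, a) = 3 - z
t(E, F) = 35 + E (t(E, F) = E - 5*(-7) = E + 35 = 35 + E)
k = -601458
1/(k + t(K(-26, -15), 169)) = 1/(-601458 + (35 + (3 - 1*(-26)))) = 1/(-601458 + (35 + (3 + 26))) = 1/(-601458 + (35 + 29)) = 1/(-601458 + 64) = 1/(-601394) = -1/601394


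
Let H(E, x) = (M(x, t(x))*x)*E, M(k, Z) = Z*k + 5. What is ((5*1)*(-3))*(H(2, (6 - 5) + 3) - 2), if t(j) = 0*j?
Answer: -570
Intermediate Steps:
t(j) = 0
M(k, Z) = 5 + Z*k
H(E, x) = 5*E*x (H(E, x) = ((5 + 0*x)*x)*E = ((5 + 0)*x)*E = (5*x)*E = 5*E*x)
((5*1)*(-3))*(H(2, (6 - 5) + 3) - 2) = ((5*1)*(-3))*(5*2*((6 - 5) + 3) - 2) = (5*(-3))*(5*2*(1 + 3) - 2) = -15*(5*2*4 - 2) = -15*(40 - 2) = -15*38 = -570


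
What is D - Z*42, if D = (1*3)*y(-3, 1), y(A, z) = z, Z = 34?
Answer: -1425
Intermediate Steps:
D = 3 (D = (1*3)*1 = 3*1 = 3)
D - Z*42 = 3 - 1*34*42 = 3 - 34*42 = 3 - 1428 = -1425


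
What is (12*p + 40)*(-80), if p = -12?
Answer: 8320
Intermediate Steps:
(12*p + 40)*(-80) = (12*(-12) + 40)*(-80) = (-144 + 40)*(-80) = -104*(-80) = 8320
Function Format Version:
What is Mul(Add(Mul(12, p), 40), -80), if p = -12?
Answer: 8320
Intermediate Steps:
Mul(Add(Mul(12, p), 40), -80) = Mul(Add(Mul(12, -12), 40), -80) = Mul(Add(-144, 40), -80) = Mul(-104, -80) = 8320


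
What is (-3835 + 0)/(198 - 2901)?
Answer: 3835/2703 ≈ 1.4188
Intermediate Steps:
(-3835 + 0)/(198 - 2901) = -3835/(-2703) = -3835*(-1/2703) = 3835/2703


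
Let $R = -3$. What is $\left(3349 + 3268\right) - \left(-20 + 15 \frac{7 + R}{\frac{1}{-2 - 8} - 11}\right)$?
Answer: $\frac{245769}{37} \approx 6642.4$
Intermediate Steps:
$\left(3349 + 3268\right) - \left(-20 + 15 \frac{7 + R}{\frac{1}{-2 - 8} - 11}\right) = \left(3349 + 3268\right) + \left(- 15 \frac{7 - 3}{\frac{1}{-2 - 8} - 11} + 20\right) = 6617 + \left(- 15 \frac{4}{\frac{1}{-10} - 11} + 20\right) = 6617 + \left(- 15 \frac{4}{- \frac{1}{10} - 11} + 20\right) = 6617 + \left(- 15 \frac{4}{- \frac{111}{10}} + 20\right) = 6617 + \left(- 15 \cdot 4 \left(- \frac{10}{111}\right) + 20\right) = 6617 + \left(\left(-15\right) \left(- \frac{40}{111}\right) + 20\right) = 6617 + \left(\frac{200}{37} + 20\right) = 6617 + \frac{940}{37} = \frac{245769}{37}$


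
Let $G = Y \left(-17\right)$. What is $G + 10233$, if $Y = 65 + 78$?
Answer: $7802$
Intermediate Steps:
$Y = 143$
$G = -2431$ ($G = 143 \left(-17\right) = -2431$)
$G + 10233 = -2431 + 10233 = 7802$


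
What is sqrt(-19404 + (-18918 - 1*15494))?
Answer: 62*I*sqrt(14) ≈ 231.98*I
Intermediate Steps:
sqrt(-19404 + (-18918 - 1*15494)) = sqrt(-19404 + (-18918 - 15494)) = sqrt(-19404 - 34412) = sqrt(-53816) = 62*I*sqrt(14)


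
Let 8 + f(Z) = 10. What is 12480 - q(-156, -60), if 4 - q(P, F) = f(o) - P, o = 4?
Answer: 12634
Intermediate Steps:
f(Z) = 2 (f(Z) = -8 + 10 = 2)
q(P, F) = 2 + P (q(P, F) = 4 - (2 - P) = 4 + (-2 + P) = 2 + P)
12480 - q(-156, -60) = 12480 - (2 - 156) = 12480 - 1*(-154) = 12480 + 154 = 12634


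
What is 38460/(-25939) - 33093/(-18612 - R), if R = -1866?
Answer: 71449389/144791498 ≈ 0.49346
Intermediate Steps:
38460/(-25939) - 33093/(-18612 - R) = 38460/(-25939) - 33093/(-18612 - 1*(-1866)) = 38460*(-1/25939) - 33093/(-18612 + 1866) = -38460/25939 - 33093/(-16746) = -38460/25939 - 33093*(-1/16746) = -38460/25939 + 11031/5582 = 71449389/144791498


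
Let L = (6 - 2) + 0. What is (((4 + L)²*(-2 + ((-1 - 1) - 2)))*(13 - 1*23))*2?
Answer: 7680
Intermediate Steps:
L = 4 (L = 4 + 0 = 4)
(((4 + L)²*(-2 + ((-1 - 1) - 2)))*(13 - 1*23))*2 = (((4 + 4)²*(-2 + ((-1 - 1) - 2)))*(13 - 1*23))*2 = ((8²*(-2 + (-2 - 2)))*(13 - 23))*2 = ((64*(-2 - 4))*(-10))*2 = ((64*(-6))*(-10))*2 = -384*(-10)*2 = 3840*2 = 7680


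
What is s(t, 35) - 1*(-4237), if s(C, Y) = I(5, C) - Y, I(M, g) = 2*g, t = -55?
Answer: 4092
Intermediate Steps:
s(C, Y) = -Y + 2*C (s(C, Y) = 2*C - Y = -Y + 2*C)
s(t, 35) - 1*(-4237) = (-1*35 + 2*(-55)) - 1*(-4237) = (-35 - 110) + 4237 = -145 + 4237 = 4092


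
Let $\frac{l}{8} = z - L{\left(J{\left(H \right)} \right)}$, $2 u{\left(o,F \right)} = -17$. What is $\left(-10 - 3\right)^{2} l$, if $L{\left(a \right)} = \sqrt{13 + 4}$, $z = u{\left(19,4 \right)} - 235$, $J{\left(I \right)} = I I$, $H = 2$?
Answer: $-329212 - 1352 \sqrt{17} \approx -3.3479 \cdot 10^{5}$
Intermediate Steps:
$u{\left(o,F \right)} = - \frac{17}{2}$ ($u{\left(o,F \right)} = \frac{1}{2} \left(-17\right) = - \frac{17}{2}$)
$J{\left(I \right)} = I^{2}$
$z = - \frac{487}{2}$ ($z = - \frac{17}{2} - 235 = - \frac{487}{2} \approx -243.5$)
$L{\left(a \right)} = \sqrt{17}$
$l = -1948 - 8 \sqrt{17}$ ($l = 8 \left(- \frac{487}{2} - \sqrt{17}\right) = -1948 - 8 \sqrt{17} \approx -1981.0$)
$\left(-10 - 3\right)^{2} l = \left(-10 - 3\right)^{2} \left(-1948 - 8 \sqrt{17}\right) = \left(-13\right)^{2} \left(-1948 - 8 \sqrt{17}\right) = 169 \left(-1948 - 8 \sqrt{17}\right) = -329212 - 1352 \sqrt{17}$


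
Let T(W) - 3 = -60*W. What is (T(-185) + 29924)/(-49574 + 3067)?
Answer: -41027/46507 ≈ -0.88217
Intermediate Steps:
T(W) = 3 - 60*W
(T(-185) + 29924)/(-49574 + 3067) = ((3 - 60*(-185)) + 29924)/(-49574 + 3067) = ((3 + 11100) + 29924)/(-46507) = (11103 + 29924)*(-1/46507) = 41027*(-1/46507) = -41027/46507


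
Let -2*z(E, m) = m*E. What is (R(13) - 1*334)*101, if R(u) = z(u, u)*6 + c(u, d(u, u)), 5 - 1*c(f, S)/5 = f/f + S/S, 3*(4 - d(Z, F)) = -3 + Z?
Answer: -83426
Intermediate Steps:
d(Z, F) = 5 - Z/3 (d(Z, F) = 4 - (-3 + Z)/3 = 4 + (1 - Z/3) = 5 - Z/3)
c(f, S) = 15 (c(f, S) = 25 - 5*(f/f + S/S) = 25 - 5*(1 + 1) = 25 - 5*2 = 25 - 10 = 15)
z(E, m) = -E*m/2 (z(E, m) = -m*E/2 = -E*m/2)
R(u) = 15 - 3*u² (R(u) = -u*u/2*6 + 15 = -u²/2*6 + 15 = -3*u² + 15 = 15 - 3*u²)
(R(13) - 1*334)*101 = ((15 - 3*13²) - 1*334)*101 = ((15 - 3*169) - 334)*101 = ((15 - 507) - 334)*101 = (-492 - 334)*101 = -826*101 = -83426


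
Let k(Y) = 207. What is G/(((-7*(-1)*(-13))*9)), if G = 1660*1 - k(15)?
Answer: -1453/819 ≈ -1.7741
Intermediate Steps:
G = 1453 (G = 1660*1 - 1*207 = 1660 - 207 = 1453)
G/(((-7*(-1)*(-13))*9)) = 1453/(((-7*(-1)*(-13))*9)) = 1453/(((7*(-13))*9)) = 1453/((-91*9)) = 1453/(-819) = 1453*(-1/819) = -1453/819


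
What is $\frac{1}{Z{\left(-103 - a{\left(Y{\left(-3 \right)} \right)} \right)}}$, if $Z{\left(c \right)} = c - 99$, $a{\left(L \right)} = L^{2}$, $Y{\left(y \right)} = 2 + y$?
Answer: $- \frac{1}{203} \approx -0.0049261$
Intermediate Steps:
$Z{\left(c \right)} = -99 + c$
$\frac{1}{Z{\left(-103 - a{\left(Y{\left(-3 \right)} \right)} \right)}} = \frac{1}{-99 - \left(103 + \left(2 - 3\right)^{2}\right)} = \frac{1}{-99 - 104} = \frac{1}{-203} = - \frac{1}{203}$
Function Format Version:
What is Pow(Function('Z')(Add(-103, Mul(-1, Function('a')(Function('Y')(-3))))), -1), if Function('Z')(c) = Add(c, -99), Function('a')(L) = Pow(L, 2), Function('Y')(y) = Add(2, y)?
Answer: Rational(-1, 203) ≈ -0.0049261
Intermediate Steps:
Function('Z')(c) = Add(-99, c)
Pow(Function('Z')(Add(-103, Mul(-1, Function('a')(Function('Y')(-3))))), -1) = Pow(Add(-99, Add(-103, Mul(-1, Pow(Add(2, -3), 2)))), -1) = Pow(Add(-99, Add(-103, Mul(-1, Pow(-1, 2)))), -1) = Pow(Add(-99, Add(-103, Mul(-1, 1))), -1) = Pow(Add(-99, Add(-103, -1)), -1) = Pow(Add(-99, -104), -1) = Pow(-203, -1) = Rational(-1, 203)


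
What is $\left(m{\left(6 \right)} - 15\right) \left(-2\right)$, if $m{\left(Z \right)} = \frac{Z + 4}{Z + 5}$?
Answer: $\frac{310}{11} \approx 28.182$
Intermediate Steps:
$m{\left(Z \right)} = \frac{4 + Z}{5 + Z}$
$\left(m{\left(6 \right)} - 15\right) \left(-2\right) = \left(\frac{4 + 6}{5 + 6} - 15\right) \left(-2\right) = \left(\frac{1}{11} \cdot 10 - 15\right) \left(-2\right) = \left(\frac{10}{11} - 15\right) \left(-2\right) = \left(- \frac{155}{11}\right) \left(-2\right) = \frac{310}{11}$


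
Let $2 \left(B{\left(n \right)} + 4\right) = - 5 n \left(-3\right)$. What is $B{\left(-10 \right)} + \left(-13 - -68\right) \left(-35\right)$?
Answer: $-2004$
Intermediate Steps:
$B{\left(n \right)} = -4 + \frac{15 n}{2}$ ($B{\left(n \right)} = -4 + \frac{- 5 n \left(-3\right)}{2} = -4 + \frac{15 n}{2}$)
$B{\left(-10 \right)} + \left(-13 - -68\right) \left(-35\right) = \left(-4 + \frac{15}{2} \left(-10\right)\right) + \left(-13 - -68\right) \left(-35\right) = \left(-4 - 75\right) + \left(-13 + 68\right) \left(-35\right) = -79 + 55 \left(-35\right) = -79 - 1925 = -2004$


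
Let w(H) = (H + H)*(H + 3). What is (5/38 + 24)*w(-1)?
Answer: -1834/19 ≈ -96.526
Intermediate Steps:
w(H) = 2*H*(3 + H) (w(H) = (2*H)*(3 + H) = 2*H*(3 + H))
(5/38 + 24)*w(-1) = (5/38 + 24)*(2*(-1)*(3 - 1)) = (5*(1/38) + 24)*(2*(-1)*2) = (5/38 + 24)*(-4) = (917/38)*(-4) = -1834/19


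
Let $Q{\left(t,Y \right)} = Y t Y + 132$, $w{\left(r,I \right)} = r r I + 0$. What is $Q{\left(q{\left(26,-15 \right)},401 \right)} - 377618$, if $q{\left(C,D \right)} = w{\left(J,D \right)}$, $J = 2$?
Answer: $-10025546$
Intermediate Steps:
$w{\left(r,I \right)} = I r^{2}$ ($w{\left(r,I \right)} = r^{2} I + 0 = I r^{2} + 0 = I r^{2}$)
$q{\left(C,D \right)} = 4 D$ ($q{\left(C,D \right)} = D 2^{2} = D 4 = 4 D$)
$Q{\left(t,Y \right)} = 132 + t Y^{2}$ ($Q{\left(t,Y \right)} = t Y^{2} + 132 = 132 + t Y^{2}$)
$Q{\left(q{\left(26,-15 \right)},401 \right)} - 377618 = \left(132 + 4 \left(-15\right) 401^{2}\right) - 377618 = \left(132 - 9648060\right) - 377618 = -9647928 - 377618 = -10025546$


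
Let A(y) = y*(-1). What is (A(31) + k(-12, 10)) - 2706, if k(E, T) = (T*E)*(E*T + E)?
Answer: 13103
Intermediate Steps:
k(E, T) = E*T*(E + E*T) (k(E, T) = (E*T)*(E + E*T) = E*T*(E + E*T))
A(y) = -y
(A(31) + k(-12, 10)) - 2706 = (-1*31 + 10*(-12)**2*(1 + 10)) - 2706 = (-31 + 10*144*11) - 2706 = (-31 + 15840) - 2706 = 15809 - 2706 = 13103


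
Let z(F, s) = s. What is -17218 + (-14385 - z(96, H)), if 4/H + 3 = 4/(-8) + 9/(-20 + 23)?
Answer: -31595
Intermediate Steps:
H = -8 (H = 4/(-3 + (4/(-8) + 9/(-20 + 23))) = 4/(-3 + (4*(-⅛) + 9/3)) = 4/(-3 + (-½ + 9*(⅓))) = 4/(-3 + (-½ + 3)) = 4/(-3 + 5/2) = 4/(-½) = 4*(-2) = -8)
-17218 + (-14385 - z(96, H)) = -17218 + (-14385 - 1*(-8)) = -17218 + (-14385 + 8) = -17218 - 14377 = -31595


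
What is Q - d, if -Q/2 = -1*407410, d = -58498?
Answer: 873318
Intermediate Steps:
Q = 814820 (Q = -(-2)*407410 = -2*(-407410) = 814820)
Q - d = 814820 - 1*(-58498) = 814820 + 58498 = 873318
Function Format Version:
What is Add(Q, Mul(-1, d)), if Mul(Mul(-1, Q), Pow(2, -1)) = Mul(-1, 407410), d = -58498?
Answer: 873318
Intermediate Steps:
Q = 814820 (Q = Mul(-2, Mul(-1, 407410)) = Mul(-2, -407410) = 814820)
Add(Q, Mul(-1, d)) = Add(814820, Mul(-1, -58498)) = Add(814820, 58498) = 873318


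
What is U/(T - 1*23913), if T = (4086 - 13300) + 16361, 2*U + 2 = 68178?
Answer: -17044/8383 ≈ -2.0332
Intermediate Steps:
U = 34088 (U = -1 + (½)*68178 = -1 + 34089 = 34088)
T = 7147 (T = -9214 + 16361 = 7147)
U/(T - 1*23913) = 34088/(7147 - 1*23913) = 34088/(7147 - 23913) = 34088/(-16766) = 34088*(-1/16766) = -17044/8383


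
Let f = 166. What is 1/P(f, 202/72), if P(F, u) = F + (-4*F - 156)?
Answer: -1/654 ≈ -0.0015291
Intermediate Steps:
P(F, u) = -156 - 3*F (P(F, u) = F + (-156 - 4*F) = -156 - 3*F)
1/P(f, 202/72) = 1/(-156 - 3*166) = 1/(-156 - 498) = 1/(-654) = -1/654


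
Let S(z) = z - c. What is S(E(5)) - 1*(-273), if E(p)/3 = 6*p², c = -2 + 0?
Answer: 725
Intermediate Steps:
c = -2
E(p) = 18*p² (E(p) = 3*(6*p²) = 18*p²)
S(z) = 2 + z (S(z) = z - 1*(-2) = z + 2 = 2 + z)
S(E(5)) - 1*(-273) = (2 + 18*5²) - 1*(-273) = (2 + 18*25) + 273 = (2 + 450) + 273 = 452 + 273 = 725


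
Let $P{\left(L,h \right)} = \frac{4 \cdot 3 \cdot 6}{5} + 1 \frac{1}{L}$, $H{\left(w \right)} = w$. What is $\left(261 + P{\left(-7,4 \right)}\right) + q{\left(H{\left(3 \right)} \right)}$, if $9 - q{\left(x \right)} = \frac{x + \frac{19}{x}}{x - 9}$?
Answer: $\frac{90031}{315} \approx 285.81$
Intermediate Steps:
$q{\left(x \right)} = 9 - \frac{x + \frac{19}{x}}{-9 + x}$ ($q{\left(x \right)} = 9 - \frac{x + \frac{19}{x}}{x - 9} = 9 - \frac{x + \frac{19}{x}}{-9 + x}$)
$P{\left(L,h \right)} = \frac{72}{5} + \frac{1}{L}$ ($P{\left(L,h \right)} = 12 \cdot 6 \cdot \frac{1}{5} + \frac{1}{L} = 72 \cdot \frac{1}{5} + \frac{1}{L} = \frac{72}{5} + \frac{1}{L}$)
$\left(261 + P{\left(-7,4 \right)}\right) + q{\left(H{\left(3 \right)} \right)} = \left(261 + \left(\frac{72}{5} + \frac{1}{-7}\right)\right) + \frac{-19 - 243 + 8 \cdot 3^{2}}{3 \left(-9 + 3\right)} = \left(261 + \left(\frac{72}{5} - \frac{1}{7}\right)\right) + \frac{-19 - 243 + 8 \cdot 9}{3 \left(-6\right)} = \left(261 + \frac{499}{35}\right) + \frac{1}{3} \left(- \frac{1}{6}\right) \left(-19 - 243 + 72\right) = \frac{9634}{35} + \frac{1}{3} \left(- \frac{1}{6}\right) \left(-190\right) = \frac{9634}{35} + \frac{95}{9} = \frac{90031}{315}$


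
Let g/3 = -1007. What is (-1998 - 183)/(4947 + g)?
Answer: -727/642 ≈ -1.1324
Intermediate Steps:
g = -3021 (g = 3*(-1007) = -3021)
(-1998 - 183)/(4947 + g) = (-1998 - 183)/(4947 - 3021) = -2181/1926 = -2181*1/1926 = -727/642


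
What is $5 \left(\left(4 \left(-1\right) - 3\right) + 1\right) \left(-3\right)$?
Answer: $90$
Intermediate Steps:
$5 \left(\left(4 \left(-1\right) - 3\right) + 1\right) \left(-3\right) = 5 \left(\left(-4 - 3\right) + 1\right) \left(-3\right) = 5 \left(-7 + 1\right) \left(-3\right) = 5 \left(\left(-6\right) \left(-3\right)\right) = 5 \cdot 18 = 90$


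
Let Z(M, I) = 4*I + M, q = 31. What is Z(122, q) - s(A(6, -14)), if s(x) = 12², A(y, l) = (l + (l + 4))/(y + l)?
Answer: 102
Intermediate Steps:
Z(M, I) = M + 4*I
A(y, l) = (4 + 2*l)/(l + y) (A(y, l) = (l + (4 + l))/(l + y) = (4 + 2*l)/(l + y))
s(x) = 144
Z(122, q) - s(A(6, -14)) = (122 + 4*31) - 1*144 = (122 + 124) - 144 = 246 - 144 = 102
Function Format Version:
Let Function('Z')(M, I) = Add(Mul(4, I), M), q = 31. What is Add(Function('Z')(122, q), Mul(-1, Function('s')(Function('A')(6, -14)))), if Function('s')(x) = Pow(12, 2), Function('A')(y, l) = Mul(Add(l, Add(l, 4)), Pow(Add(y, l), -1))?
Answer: 102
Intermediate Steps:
Function('Z')(M, I) = Add(M, Mul(4, I))
Function('A')(y, l) = Mul(Pow(Add(l, y), -1), Add(4, Mul(2, l))) (Function('A')(y, l) = Mul(Add(l, Add(4, l)), Pow(Add(l, y), -1)) = Mul(Add(4, Mul(2, l)), Pow(Add(l, y), -1)) = Mul(Pow(Add(l, y), -1), Add(4, Mul(2, l))))
Function('s')(x) = 144
Add(Function('Z')(122, q), Mul(-1, Function('s')(Function('A')(6, -14)))) = Add(Add(122, Mul(4, 31)), Mul(-1, 144)) = Add(Add(122, 124), -144) = Add(246, -144) = 102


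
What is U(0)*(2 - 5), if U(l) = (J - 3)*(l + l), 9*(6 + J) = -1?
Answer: 0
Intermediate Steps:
J = -55/9 (J = -6 + (1/9)*(-1) = -6 - 1/9 = -55/9 ≈ -6.1111)
U(l) = -164*l/9 (U(l) = (-55/9 - 3)*(l + l) = -164*l/9)
U(0)*(2 - 5) = (-164/9*0)*(2 - 5) = 0*(-3) = 0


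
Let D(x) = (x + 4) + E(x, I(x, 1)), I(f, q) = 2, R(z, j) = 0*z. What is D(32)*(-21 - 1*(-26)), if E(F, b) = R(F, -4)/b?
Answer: 180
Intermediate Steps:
R(z, j) = 0
E(F, b) = 0 (E(F, b) = 0/b = 0)
D(x) = 4 + x (D(x) = (x + 4) + 0 = (4 + x) + 0 = 4 + x)
D(32)*(-21 - 1*(-26)) = (4 + 32)*(-21 - 1*(-26)) = 36*(-21 + 26) = 36*5 = 180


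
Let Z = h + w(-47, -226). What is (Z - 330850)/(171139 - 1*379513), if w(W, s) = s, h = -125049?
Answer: 456125/208374 ≈ 2.1890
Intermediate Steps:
Z = -125275 (Z = -125049 - 226 = -125275)
(Z - 330850)/(171139 - 1*379513) = (-125275 - 330850)/(171139 - 1*379513) = -456125/(171139 - 379513) = -456125/(-208374) = -456125*(-1/208374) = 456125/208374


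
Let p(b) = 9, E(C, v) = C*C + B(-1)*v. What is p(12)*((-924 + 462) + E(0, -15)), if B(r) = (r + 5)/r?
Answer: -3618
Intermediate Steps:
B(r) = (5 + r)/r
E(C, v) = C² - 4*v (E(C, v) = C*C + ((5 - 1)/(-1))*v = C² + (-1*4)*v = C² - 4*v)
p(12)*((-924 + 462) + E(0, -15)) = 9*((-924 + 462) + (0² - 4*(-15))) = 9*(-462 + (0 + 60)) = 9*(-462 + 60) = 9*(-402) = -3618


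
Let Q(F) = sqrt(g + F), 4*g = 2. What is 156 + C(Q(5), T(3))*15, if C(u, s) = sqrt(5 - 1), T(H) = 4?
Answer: 186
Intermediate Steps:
g = 1/2 (g = (1/4)*2 = 1/2 ≈ 0.50000)
Q(F) = sqrt(1/2 + F)
C(u, s) = 2 (C(u, s) = sqrt(4) = 2)
156 + C(Q(5), T(3))*15 = 156 + 2*15 = 156 + 30 = 186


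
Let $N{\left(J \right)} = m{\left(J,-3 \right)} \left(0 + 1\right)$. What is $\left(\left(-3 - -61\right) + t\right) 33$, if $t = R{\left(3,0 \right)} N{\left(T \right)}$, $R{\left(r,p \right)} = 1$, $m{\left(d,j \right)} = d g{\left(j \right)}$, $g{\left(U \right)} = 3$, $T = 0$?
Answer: $1914$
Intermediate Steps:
$m{\left(d,j \right)} = 3 d$ ($m{\left(d,j \right)} = d 3 = 3 d$)
$N{\left(J \right)} = 3 J$ ($N{\left(J \right)} = 3 J \left(0 + 1\right) = 3 J 1 = 3 J$)
$t = 0$ ($t = 1 \cdot 3 \cdot 0 = 1 \cdot 0 = 0$)
$\left(\left(-3 - -61\right) + t\right) 33 = \left(\left(-3 - -61\right) + 0\right) 33 = \left(\left(-3 + 61\right) + 0\right) 33 = \left(58 + 0\right) 33 = 58 \cdot 33 = 1914$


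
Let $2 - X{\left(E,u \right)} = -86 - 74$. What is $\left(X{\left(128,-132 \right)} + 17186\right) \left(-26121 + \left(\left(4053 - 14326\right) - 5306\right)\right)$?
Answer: $-723411600$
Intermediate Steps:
$X{\left(E,u \right)} = 162$ ($X{\left(E,u \right)} = 2 - \left(-86 - 74\right) = 2 - -160 = 2 + 160 = 162$)
$\left(X{\left(128,-132 \right)} + 17186\right) \left(-26121 + \left(\left(4053 - 14326\right) - 5306\right)\right) = \left(162 + 17186\right) \left(-26121 + \left(\left(4053 - 14326\right) - 5306\right)\right) = 17348 \left(-26121 - 15579\right) = 17348 \left(-41700\right) = -723411600$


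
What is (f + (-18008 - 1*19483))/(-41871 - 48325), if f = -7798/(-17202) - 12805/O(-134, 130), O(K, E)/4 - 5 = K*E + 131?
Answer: 22293221154307/53634035432256 ≈ 0.41565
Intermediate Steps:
O(K, E) = 544 + 4*E*K (O(K, E) = 20 + 4*(K*E + 131) = 20 + 4*(E*K + 131) = 20 + 4*(131 + E*K) = 20 + (524 + 4*E*K) = 544 + 4*E*K)
f = 379697069/594638736 (f = -7798/(-17202) - 12805/(544 + 4*130*(-134)) = -7798*(-1/17202) - 12805/(544 - 69680) = 3899/8601 - 12805/(-69136) = 3899/8601 - 12805*(-1/69136) = 3899/8601 + 12805/69136 = 379697069/594638736 ≈ 0.63853)
(f + (-18008 - 1*19483))/(-41871 - 48325) = (379697069/594638736 + (-18008 - 1*19483))/(-41871 - 48325) = (379697069/594638736 + (-18008 - 19483))/(-90196) = (379697069/594638736 - 37491)*(-1/90196) = -22293221154307/594638736*(-1/90196) = 22293221154307/53634035432256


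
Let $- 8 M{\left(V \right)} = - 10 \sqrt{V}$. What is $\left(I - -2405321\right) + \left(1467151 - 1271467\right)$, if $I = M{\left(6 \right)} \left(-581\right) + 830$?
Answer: $2601835 - \frac{2905 \sqrt{6}}{4} \approx 2.6001 \cdot 10^{6}$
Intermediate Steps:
$M{\left(V \right)} = \frac{5 \sqrt{V}}{4}$ ($M{\left(V \right)} = - \frac{\left(-10\right) \sqrt{V}}{8} = \frac{5 \sqrt{V}}{4}$)
$I = 830 - \frac{2905 \sqrt{6}}{4}$ ($I = \frac{5 \sqrt{6}}{4} \left(-581\right) + 830 = - \frac{2905 \sqrt{6}}{4} + 830 = 830 - \frac{2905 \sqrt{6}}{4} \approx -948.94$)
$\left(I - -2405321\right) + \left(1467151 - 1271467\right) = \left(\left(830 - \frac{2905 \sqrt{6}}{4}\right) - -2405321\right) + \left(1467151 - 1271467\right) = \left(\left(830 - \frac{2905 \sqrt{6}}{4}\right) + 2405321\right) + 195684 = \left(2406151 - \frac{2905 \sqrt{6}}{4}\right) + 195684 = 2601835 - \frac{2905 \sqrt{6}}{4}$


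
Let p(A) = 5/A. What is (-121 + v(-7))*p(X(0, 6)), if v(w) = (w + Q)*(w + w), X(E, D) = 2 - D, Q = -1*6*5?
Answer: -1985/4 ≈ -496.25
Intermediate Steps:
Q = -30 (Q = -6*5 = -30)
v(w) = 2*w*(-30 + w) (v(w) = (w - 30)*(w + w) = (-30 + w)*(2*w) = 2*w*(-30 + w))
(-121 + v(-7))*p(X(0, 6)) = (-121 + 2*(-7)*(-30 - 7))*(5/(2 - 1*6)) = (-121 + 2*(-7)*(-37))*(5/(2 - 6)) = (-121 + 518)*(5/(-4)) = 397*(5*(-¼)) = 397*(-5/4) = -1985/4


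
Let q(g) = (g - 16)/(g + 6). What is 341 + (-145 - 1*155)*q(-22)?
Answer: -743/2 ≈ -371.50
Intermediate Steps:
q(g) = (-16 + g)/(6 + g)
341 + (-145 - 1*155)*q(-22) = 341 + (-145 - 1*155)*((-16 - 22)/(6 - 22)) = 341 + (-145 - 155)*(-38/(-16)) = 341 - (-75)*(-38)/4 = 341 - 300*19/8 = 341 - 1425/2 = -743/2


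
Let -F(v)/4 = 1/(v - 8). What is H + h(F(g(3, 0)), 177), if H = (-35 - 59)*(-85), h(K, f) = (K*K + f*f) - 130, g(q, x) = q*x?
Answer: 156757/4 ≈ 39189.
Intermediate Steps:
F(v) = -4/(-8 + v) (F(v) = -4/(v - 8) = -4/(-8 + v))
h(K, f) = -130 + K² + f² (h(K, f) = (K² + f²) - 130 = -130 + K² + f²)
H = 7990 (H = -94*(-85) = 7990)
H + h(F(g(3, 0)), 177) = 7990 + (-130 + (-4/(-8 + 3*0))² + 177²) = 7990 + (-130 + (-4/(-8 + 0))² + 31329) = 7990 + (-130 + (-4/(-8))² + 31329) = 7990 + (-130 + (-4*(-⅛))² + 31329) = 7990 + (-130 + (½)² + 31329) = 7990 + (-130 + ¼ + 31329) = 7990 + 124797/4 = 156757/4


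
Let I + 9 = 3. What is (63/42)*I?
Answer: -9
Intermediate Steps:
I = -6 (I = -9 + 3 = -6)
(63/42)*I = (63/42)*(-6) = ((1/42)*63)*(-6) = (3/2)*(-6) = -9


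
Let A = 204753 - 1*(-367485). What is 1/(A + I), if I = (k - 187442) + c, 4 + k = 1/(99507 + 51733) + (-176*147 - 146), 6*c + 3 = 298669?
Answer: 453720/185368062203 ≈ 2.4477e-6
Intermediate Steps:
c = 149333/3 (c = -½ + (⅙)*298669 = -½ + 298669/6 = 149333/3 ≈ 49778.)
A = 572238 (A = 204753 + 367485 = 572238)
k = -3935567279/151240 (k = -4 + (1/(99507 + 51733) + (-176*147 - 146)) = -4 + (1/151240 + (-25872 - 146)) = -4 + (1/151240 - 26018) = -4 - 3934962319/151240 = -3935567279/151240 ≈ -26022.)
I = -74267763157/453720 (I = (-3935567279/151240 - 187442) + 149333/3 = -32284295359/151240 + 149333/3 = -74267763157/453720 ≈ -1.6369e+5)
1/(A + I) = 1/(572238 - 74267763157/453720) = 1/(185368062203/453720) = 453720/185368062203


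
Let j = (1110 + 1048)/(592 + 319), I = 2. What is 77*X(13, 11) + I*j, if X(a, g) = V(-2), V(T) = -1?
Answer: -65831/911 ≈ -72.262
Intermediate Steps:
j = 2158/911 ≈ 2.3688
X(a, g) = -1
77*X(13, 11) + I*j = 77*(-1) + 2*(2158/911) = -77 + 4316/911 = -65831/911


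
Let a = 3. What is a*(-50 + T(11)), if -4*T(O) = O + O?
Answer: -333/2 ≈ -166.50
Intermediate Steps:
T(O) = -O/2 (T(O) = -(O + O)/4 = -O/2)
a*(-50 + T(11)) = 3*(-50 - 1/2*11) = 3*(-50 - 11/2) = 3*(-111/2) = -333/2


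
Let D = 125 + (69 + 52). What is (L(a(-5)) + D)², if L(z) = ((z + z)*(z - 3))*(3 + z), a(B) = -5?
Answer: 7396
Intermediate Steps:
L(z) = 2*z*(-3 + z)*(3 + z) (L(z) = ((2*z)*(-3 + z))*(3 + z) = (2*z*(-3 + z))*(3 + z) = 2*z*(-3 + z)*(3 + z))
D = 246 (D = 125 + 121 = 246)
(L(a(-5)) + D)² = (2*(-5)*(-9 + (-5)²) + 246)² = (2*(-5)*(-9 + 25) + 246)² = (2*(-5)*16 + 246)² = (-160 + 246)² = 86² = 7396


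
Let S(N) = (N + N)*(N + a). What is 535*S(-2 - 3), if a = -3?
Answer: 42800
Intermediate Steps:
S(N) = 2*N*(-3 + N) (S(N) = (N + N)*(N - 3) = (2*N)*(-3 + N) = 2*N*(-3 + N))
535*S(-2 - 3) = 535*(2*(-2 - 3)*(-3 + (-2 - 3))) = 535*(2*(-5)*(-3 - 5)) = 535*(2*(-5)*(-8)) = 535*80 = 42800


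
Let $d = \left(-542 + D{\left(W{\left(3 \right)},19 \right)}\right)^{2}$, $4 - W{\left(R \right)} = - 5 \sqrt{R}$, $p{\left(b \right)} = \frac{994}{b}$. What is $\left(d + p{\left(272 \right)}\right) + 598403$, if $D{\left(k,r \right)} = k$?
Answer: $\frac{120757889}{136} - 5380 \sqrt{3} \approx 8.7861 \cdot 10^{5}$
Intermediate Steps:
$W{\left(R \right)} = 4 + 5 \sqrt{R}$ ($W{\left(R \right)} = 4 - - 5 \sqrt{R} = 4 + 5 \sqrt{R}$)
$d = \left(-538 + 5 \sqrt{3}\right)^{2}$ ($d = \left(-542 + \left(4 + 5 \sqrt{3}\right)\right)^{2} = \left(-538 + 5 \sqrt{3}\right)^{2} \approx 2.802 \cdot 10^{5}$)
$\left(d + p{\left(272 \right)}\right) + 598403 = \left(\left(289519 - 5380 \sqrt{3}\right) + \frac{994}{272}\right) + 598403 = \left(\left(289519 - 5380 \sqrt{3}\right) + 994 \cdot \frac{1}{272}\right) + 598403 = \left(\left(289519 - 5380 \sqrt{3}\right) + \frac{497}{136}\right) + 598403 = \left(\frac{39375081}{136} - 5380 \sqrt{3}\right) + 598403 = \frac{120757889}{136} - 5380 \sqrt{3}$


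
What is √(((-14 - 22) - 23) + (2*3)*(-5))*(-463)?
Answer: -463*I*√89 ≈ -4367.9*I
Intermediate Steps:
√(((-14 - 22) - 23) + (2*3)*(-5))*(-463) = √((-36 - 23) + 6*(-5))*(-463) = √(-59 - 30)*(-463) = √(-89)*(-463) = (I*√89)*(-463) = -463*I*√89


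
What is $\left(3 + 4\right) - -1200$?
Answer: $1207$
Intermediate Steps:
$\left(3 + 4\right) - -1200 = 7 + 1200 = 1207$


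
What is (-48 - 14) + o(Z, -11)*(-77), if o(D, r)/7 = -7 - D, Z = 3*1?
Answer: 5328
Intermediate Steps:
Z = 3
o(D, r) = -49 - 7*D (o(D, r) = 7*(-7 - D) = -49 - 7*D)
(-48 - 14) + o(Z, -11)*(-77) = (-48 - 14) + (-49 - 7*3)*(-77) = -62 + (-49 - 21)*(-77) = -62 - 70*(-77) = -62 + 5390 = 5328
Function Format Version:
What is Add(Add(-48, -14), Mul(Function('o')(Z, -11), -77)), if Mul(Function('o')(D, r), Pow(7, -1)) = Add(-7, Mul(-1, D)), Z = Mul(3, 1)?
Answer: 5328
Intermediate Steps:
Z = 3
Function('o')(D, r) = Add(-49, Mul(-7, D)) (Function('o')(D, r) = Mul(7, Add(-7, Mul(-1, D))) = Add(-49, Mul(-7, D)))
Add(Add(-48, -14), Mul(Function('o')(Z, -11), -77)) = Add(Add(-48, -14), Mul(Add(-49, Mul(-7, 3)), -77)) = Add(-62, Mul(Add(-49, -21), -77)) = Add(-62, Mul(-70, -77)) = Add(-62, 5390) = 5328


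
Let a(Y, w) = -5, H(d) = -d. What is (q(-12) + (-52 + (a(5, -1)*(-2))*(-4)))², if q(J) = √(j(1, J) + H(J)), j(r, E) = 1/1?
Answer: (92 - √13)² ≈ 7813.6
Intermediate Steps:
j(r, E) = 1
q(J) = √(1 - J)
(q(-12) + (-52 + (a(5, -1)*(-2))*(-4)))² = (√(1 - 1*(-12)) + (-52 - 5*(-2)*(-4)))² = (√(1 + 12) + (-52 + 10*(-4)))² = (√13 + (-52 - 40))² = (√13 - 92)² = (-92 + √13)²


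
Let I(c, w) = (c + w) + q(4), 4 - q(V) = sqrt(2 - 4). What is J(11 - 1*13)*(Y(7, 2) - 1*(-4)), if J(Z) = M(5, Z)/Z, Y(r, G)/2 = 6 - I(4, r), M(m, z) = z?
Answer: -14 + 2*I*sqrt(2) ≈ -14.0 + 2.8284*I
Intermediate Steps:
q(V) = 4 - I*sqrt(2) (q(V) = 4 - sqrt(2 - 4) = 4 - sqrt(-2) = 4 - I*sqrt(2))
I(c, w) = 4 + c + w - I*sqrt(2) (I(c, w) = (c + w) + (4 - I*sqrt(2)) = 4 + c + w - I*sqrt(2))
Y(r, G) = -4 - 2*r + 2*I*sqrt(2) (Y(r, G) = 2*(6 - (4 + 4 + r - I*sqrt(2))) = 2*(6 - (8 + r - I*sqrt(2))) = 2*(6 + (-8 - r + I*sqrt(2))) = 2*(-2 - r + I*sqrt(2)) = -4 - 2*r + 2*I*sqrt(2))
J(Z) = 1 (J(Z) = Z/Z = 1)
J(11 - 1*13)*(Y(7, 2) - 1*(-4)) = 1*((-4 - 2*7 + 2*I*sqrt(2)) - 1*(-4)) = 1*((-4 - 14 + 2*I*sqrt(2)) + 4) = 1*((-18 + 2*I*sqrt(2)) + 4) = 1*(-14 + 2*I*sqrt(2)) = -14 + 2*I*sqrt(2)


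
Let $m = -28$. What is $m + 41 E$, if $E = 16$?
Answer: $628$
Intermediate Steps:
$m + 41 E = -28 + 41 \cdot 16 = -28 + 656 = 628$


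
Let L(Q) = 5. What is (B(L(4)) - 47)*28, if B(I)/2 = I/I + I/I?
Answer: -1204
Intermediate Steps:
B(I) = 4 (B(I) = 2*(I/I + I/I) = 2*(1 + 1) = 2*2 = 4)
(B(L(4)) - 47)*28 = (4 - 47)*28 = -43*28 = -1204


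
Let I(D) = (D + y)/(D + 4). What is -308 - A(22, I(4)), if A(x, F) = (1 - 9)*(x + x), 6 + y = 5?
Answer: 44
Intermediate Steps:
y = -1 (y = -6 + 5 = -1)
I(D) = (-1 + D)/(4 + D) (I(D) = (D - 1)/(D + 4) = (-1 + D)/(4 + D))
A(x, F) = -16*x
-308 - A(22, I(4)) = -308 - (-16)*22 = -308 - 1*(-352) = -308 + 352 = 44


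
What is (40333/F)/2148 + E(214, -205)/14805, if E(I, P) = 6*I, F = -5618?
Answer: 31231643/374546760 ≈ 0.083385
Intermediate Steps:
(40333/F)/2148 + E(214, -205)/14805 = (40333/(-5618))/2148 + (6*214)/14805 = (40333*(-1/5618))*(1/2148) + 1284*(1/14805) = -761/106*1/2148 + 428/4935 = -761/227688 + 428/4935 = 31231643/374546760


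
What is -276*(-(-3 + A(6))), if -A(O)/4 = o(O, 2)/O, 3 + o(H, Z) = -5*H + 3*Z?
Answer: 4140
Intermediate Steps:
o(H, Z) = -3 - 5*H + 3*Z (o(H, Z) = -3 + (-5*H + 3*Z) = -3 - 5*H + 3*Z)
A(O) = -4*(3 - 5*O)/O (A(O) = -4*(-3 - 5*O + 3*2)/O = -4*(-3 - 5*O + 6)/O = -4*(3 - 5*O)/O)
-276*(-(-3 + A(6))) = -276*(-(-3 + (20 - 12/6))) = -276*(-(-3 + (20 - 12*1/6))) = -276*(-(-3 + (20 - 2))) = -276*(-(-3 + 18)) = -276*(-1*15) = -(-4140) = -276*(-15) = 4140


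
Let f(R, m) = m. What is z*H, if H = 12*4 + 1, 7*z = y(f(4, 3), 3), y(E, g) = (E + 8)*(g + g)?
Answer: 462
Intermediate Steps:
y(E, g) = 2*g*(8 + E) (y(E, g) = (8 + E)*(2*g) = 2*g*(8 + E))
z = 66/7 (z = (2*3*(8 + 3))/7 = (2*3*11)/7 = (1/7)*66 = 66/7 ≈ 9.4286)
H = 49 (H = 48 + 1 = 49)
z*H = (66/7)*49 = 462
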